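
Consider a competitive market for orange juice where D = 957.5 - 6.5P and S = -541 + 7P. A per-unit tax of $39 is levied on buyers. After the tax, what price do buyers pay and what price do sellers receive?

Pre-tax equilibrium: P* = 111, Q* = 236.
Tax on buyers shifts demand to D = 957.5 − 6.5(P + 39) = 704 - 6.5P.
704 - 6.5P = -541 + 7P gives seller price Ps = 830/9; buyers pay Pb = 830/9 + 39 = 1181/9.
New quantity: Q = 957.5 − 6.5(1181/9) = 941/9.

Buyers pay 1181/9, sellers receive 830/9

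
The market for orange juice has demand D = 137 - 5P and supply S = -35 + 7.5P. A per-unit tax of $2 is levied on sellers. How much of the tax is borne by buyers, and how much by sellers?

Buyers bear $1.2, sellers bear $0.8

Pre-tax equilibrium: P* = 13.76, Q* = 68.2.
Tax on sellers shifts supply to S = -35 + 7.5(P − 2) = -50 + 7.5P.
137 - 5P = -50 + 7.5P gives buyer price Pb = 14.96; sellers receive Ps = 14.96 − 2 = 12.96.
New quantity: Q = 137 − 5(14.96) = 62.2.
Buyer burden = 14.96 − 13.76 = 1.2; seller burden = 13.76 − 12.96 = 0.8.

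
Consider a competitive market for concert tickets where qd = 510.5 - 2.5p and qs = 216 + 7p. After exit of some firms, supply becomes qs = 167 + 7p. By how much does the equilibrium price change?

Δp = 98/19

Original equilibrium: p* = 31, q* = 433.
New equilibrium: 510.5 - 2.5p = 167 + 7p, so 343.5 = 9.5p and p' = 687/19; q' = 510.5 − 2.5(687/19) = 7982/19.
Change in price: 687/19 − 31 = 98/19.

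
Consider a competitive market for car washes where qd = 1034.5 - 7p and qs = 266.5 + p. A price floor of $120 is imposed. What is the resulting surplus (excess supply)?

Surplus = 192

Equilibrium price would be p* = 96, so the floor at 120 binds.
At p = 120: qd = 194.5, qs = 386.5.
Surplus = 386.5 − 194.5 = 192.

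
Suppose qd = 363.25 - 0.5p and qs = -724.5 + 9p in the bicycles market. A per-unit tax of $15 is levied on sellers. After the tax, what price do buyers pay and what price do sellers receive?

Buyers pay 4891/38, sellers receive 4321/38

Pre-tax equilibrium: p* = 114.5, q* = 306.
Tax on sellers shifts supply to qs = -724.5 + 9(p − 15) = -859.5 + 9p.
363.25 - 0.5p = -859.5 + 9p gives buyer price pb = 4891/38; sellers receive ps = 4891/38 − 15 = 4321/38.
New quantity: q = 363.25 − 0.5(4891/38) = 5679/19.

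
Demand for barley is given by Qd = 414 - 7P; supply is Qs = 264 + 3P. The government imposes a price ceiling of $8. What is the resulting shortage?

Equilibrium price would be P* = 15, so the ceiling at 8 binds.
At P = 8: Qd = 414 − 7(8) = 358, Qs = 264 + 3(8) = 288.
Shortage = 358 − 288 = 70.

Shortage = 70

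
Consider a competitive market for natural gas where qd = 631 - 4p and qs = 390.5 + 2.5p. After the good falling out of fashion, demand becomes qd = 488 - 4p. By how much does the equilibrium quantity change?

Δq = -55

Original equilibrium: p* = 37, q* = 483.
New equilibrium: 488 - 4p = 390.5 + 2.5p, so 97.5 = 6.5p and p' = 15; q' = 488 − 4(15) = 428.
Change in quantity: 428 − 483 = -55.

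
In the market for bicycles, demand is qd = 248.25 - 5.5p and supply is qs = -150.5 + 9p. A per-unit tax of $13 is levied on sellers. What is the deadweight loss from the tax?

Deadweight loss = 16731/58

Pre-tax equilibrium: p* = 27.5, q* = 97.
Tax on sellers shifts supply to qs = -150.5 + 9(p − 13) = -267.5 + 9p.
248.25 - 5.5p = -267.5 + 9p gives buyer price pb = 2063/58; sellers receive ps = 2063/58 − 13 = 1309/58.
New quantity: q = 248.25 − 5.5(2063/58) = 1526/29.
DWL = ½ × 13 × (97 − 1526/29) = 16731/58.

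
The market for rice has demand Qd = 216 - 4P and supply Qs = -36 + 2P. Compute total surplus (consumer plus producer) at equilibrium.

Total surplus = 864

Equilibrium: 216 - 4P = -36 + 2P gives P* = 42, Q* = 48.
Demand choke price: P = 54; supply starts at P = 18.
CS = ½(54 − 42)(48) = 288; PS = ½(42 − 18)(48) = 576.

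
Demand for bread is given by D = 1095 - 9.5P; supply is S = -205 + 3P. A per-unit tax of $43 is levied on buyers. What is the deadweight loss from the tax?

Deadweight loss = 2107.86

Pre-tax equilibrium: P* = 104, Q* = 107.
Tax on buyers shifts demand to D = 1095 − 9.5(P + 43) = 686.5 - 9.5P.
686.5 - 9.5P = -205 + 3P gives seller price Ps = 71.32; buyers pay Pb = 71.32 + 43 = 114.32.
New quantity: Q = 1095 − 9.5(114.32) = 8.96.
DWL = ½ × 43 × (107 − 8.96) = 2107.86.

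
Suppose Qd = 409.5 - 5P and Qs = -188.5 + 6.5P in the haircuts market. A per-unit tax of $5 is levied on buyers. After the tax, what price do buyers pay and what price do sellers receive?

Pre-tax equilibrium: P* = 52, Q* = 149.5.
Tax on buyers shifts demand to Qd = 409.5 − 5(P + 5) = 384.5 - 5P.
384.5 - 5P = -188.5 + 6.5P gives seller price Ps = 1146/23; buyers pay Pb = 1146/23 + 5 = 1261/23.
New quantity: Q = 409.5 − 5(1261/23) = 6227/46.

Buyers pay 1261/23, sellers receive 1146/23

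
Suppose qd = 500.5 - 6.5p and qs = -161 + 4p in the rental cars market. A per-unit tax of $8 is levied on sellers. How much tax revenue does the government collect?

Pre-tax equilibrium: p* = 63, q* = 91.
Tax on sellers shifts supply to qs = -161 + 4(p − 8) = -193 + 4p.
500.5 - 6.5p = -193 + 4p gives buyer price pb = 1387/21; sellers receive ps = 1387/21 − 8 = 1219/21.
New quantity: q = 500.5 − 6.5(1387/21) = 1495/21.
Revenue = 8 × 1495/21 = 11960/21.

Tax revenue = 11960/21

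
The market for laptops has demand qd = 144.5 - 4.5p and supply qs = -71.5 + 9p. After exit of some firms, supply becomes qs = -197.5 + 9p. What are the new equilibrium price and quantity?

p' = 76/3, q' = 30.5

Original equilibrium: p* = 16, q* = 72.5.
New equilibrium: 144.5 - 4.5p = -197.5 + 9p, so 342 = 13.5p and p' = 76/3; q' = 144.5 − 4.5(76/3) = 30.5.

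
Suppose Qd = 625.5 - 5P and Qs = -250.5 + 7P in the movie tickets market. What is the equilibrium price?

Set Qd = Qs: 625.5 - 5P = -250.5 + 7P.
876 = 12P, so P* = 73.
Q* = 625.5 − 5(73) = 260.5.

P* = 73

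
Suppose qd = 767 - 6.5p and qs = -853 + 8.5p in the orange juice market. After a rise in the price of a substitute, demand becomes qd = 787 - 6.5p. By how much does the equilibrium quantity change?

Δq = 34/3

Original equilibrium: p* = 108, q* = 65.
New equilibrium: 787 - 6.5p = -853 + 8.5p, so 1640 = 15p and p' = 328/3; q' = 787 − 6.5(328/3) = 229/3.
Change in quantity: 229/3 − 65 = 34/3.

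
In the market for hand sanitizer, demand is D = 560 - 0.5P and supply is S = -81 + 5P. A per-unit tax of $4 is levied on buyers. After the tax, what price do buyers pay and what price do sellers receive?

Buyers pay 1322/11, sellers receive 1278/11

Pre-tax equilibrium: P* = 1282/11, Q* = 5519/11.
Tax on buyers shifts demand to D = 560 − 0.5(P + 4) = 558 - 0.5P.
558 - 0.5P = -81 + 5P gives seller price Ps = 1278/11; buyers pay Pb = 1278/11 + 4 = 1322/11.
New quantity: Q = 560 − 0.5(1322/11) = 5499/11.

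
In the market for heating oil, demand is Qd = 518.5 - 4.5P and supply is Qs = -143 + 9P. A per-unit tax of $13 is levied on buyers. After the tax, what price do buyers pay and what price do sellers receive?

Pre-tax equilibrium: P* = 49, Q* = 298.
Tax on buyers shifts demand to Qd = 518.5 − 4.5(P + 13) = 460 - 4.5P.
460 - 4.5P = -143 + 9P gives seller price Ps = 134/3; buyers pay Pb = 134/3 + 13 = 173/3.
New quantity: Q = 518.5 − 4.5(173/3) = 259.

Buyers pay 173/3, sellers receive 134/3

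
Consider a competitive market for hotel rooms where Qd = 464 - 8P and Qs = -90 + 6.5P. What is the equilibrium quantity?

Set Qd = Qs: 464 - 8P = -90 + 6.5P.
554 = 14.5P, so P* = 1108/29.
Q* = 464 − 8(1108/29) = 4592/29.

Q* = 4592/29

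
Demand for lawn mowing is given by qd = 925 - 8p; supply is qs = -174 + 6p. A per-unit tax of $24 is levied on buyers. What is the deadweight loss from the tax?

Deadweight loss = 6912/7

Pre-tax equilibrium: p* = 78.5, q* = 297.
Tax on buyers shifts demand to qd = 925 − 8(p + 24) = 733 - 8p.
733 - 8p = -174 + 6p gives seller price ps = 907/14; buyers pay pb = 907/14 + 24 = 1243/14.
New quantity: q = 925 − 8(1243/14) = 1503/7.
DWL = ½ × 24 × (297 − 1503/7) = 6912/7.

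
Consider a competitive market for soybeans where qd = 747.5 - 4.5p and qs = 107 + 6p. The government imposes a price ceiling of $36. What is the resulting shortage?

Shortage = 262.5

Equilibrium price would be p* = 61, so the ceiling at 36 binds.
At p = 36: qd = 747.5 − 4.5(36) = 585.5, qs = 107 + 6(36) = 323.
Shortage = 585.5 − 323 = 262.5.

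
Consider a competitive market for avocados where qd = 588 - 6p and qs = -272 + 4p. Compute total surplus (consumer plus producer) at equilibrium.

Equilibrium: 588 - 6p = -272 + 4p gives p* = 86, q* = 72.
Demand choke price: p = 98; supply starts at p = 68.
CS = ½(98 − 86)(72) = 432; PS = ½(86 − 68)(72) = 648.

Total surplus = 1080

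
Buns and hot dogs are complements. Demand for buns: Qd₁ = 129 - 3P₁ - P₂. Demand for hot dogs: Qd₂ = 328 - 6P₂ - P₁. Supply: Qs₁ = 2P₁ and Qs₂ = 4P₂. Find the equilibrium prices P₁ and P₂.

Market 1: 129 - 3P₁ - P₂ = 2P₁ → 5P₁ + P₂ = 129.
Market 2: 10P₂ + P₁ = 328.
Eliminating P₂: 10×(1) − 1×(2) gives 49P₁ = 962, so P₁ = 962/49.
Back-substitute into (2): P₂ = (328 − 1×962/49) / 10 = 1511/49.

P₁ = 962/49, P₂ = 1511/49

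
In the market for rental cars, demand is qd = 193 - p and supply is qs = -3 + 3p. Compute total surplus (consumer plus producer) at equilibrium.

Total surplus = 13824

Equilibrium: 193 - p = -3 + 3p gives p* = 49, q* = 144.
Demand choke price: p = 193; supply starts at p = 1.
CS = ½(193 − 49)(144) = 10368; PS = ½(49 − 1)(144) = 3456.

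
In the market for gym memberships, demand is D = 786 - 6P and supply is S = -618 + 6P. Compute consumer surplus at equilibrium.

Consumer surplus = 588

Equilibrium: 786 - 6P = -618 + 6P gives P* = 117, Q* = 84.
Demand choke price (D = 0): P = 131.
CS = ½(131 − 117)(84) = 588.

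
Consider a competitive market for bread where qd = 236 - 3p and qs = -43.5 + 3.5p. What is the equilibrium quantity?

Set qd = qs: 236 - 3p = -43.5 + 3.5p.
279.5 = 6.5p, so p* = 43.
q* = 236 − 3(43) = 107.

q* = 107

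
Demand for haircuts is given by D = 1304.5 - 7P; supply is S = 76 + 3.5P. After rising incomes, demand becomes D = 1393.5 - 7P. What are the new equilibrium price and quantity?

P' = 2635/21, Q' = 3091/6

Original equilibrium: P* = 117, Q* = 485.5.
New equilibrium: 1393.5 - 7P = 76 + 3.5P, so 1317.5 = 10.5P and P' = 2635/21; Q' = 1393.5 − 7(2635/21) = 3091/6.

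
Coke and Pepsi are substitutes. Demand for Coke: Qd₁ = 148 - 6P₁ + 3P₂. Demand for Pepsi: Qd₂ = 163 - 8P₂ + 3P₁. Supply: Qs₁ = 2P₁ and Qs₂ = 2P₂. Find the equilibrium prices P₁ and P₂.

Market 1: 148 - 6P₁ + 3P₂ = 2P₁ → 8P₁ - 3P₂ = 148.
Market 2: 10P₂ - 3P₁ = 163.
Eliminating P₂: 10×(1) + 3×(2) gives 71P₁ = 1969, so P₁ = 1969/71.
Back-substitute into (2): P₂ = (163 + 3×1969/71) / 10 = 1748/71.

P₁ = 1969/71, P₂ = 1748/71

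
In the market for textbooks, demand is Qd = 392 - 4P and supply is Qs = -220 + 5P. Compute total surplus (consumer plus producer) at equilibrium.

Equilibrium: 392 - 4P = -220 + 5P gives P* = 68, Q* = 120.
Demand choke price: P = 98; supply starts at P = 44.
CS = ½(98 − 68)(120) = 1800; PS = ½(68 − 44)(120) = 1440.

Total surplus = 3240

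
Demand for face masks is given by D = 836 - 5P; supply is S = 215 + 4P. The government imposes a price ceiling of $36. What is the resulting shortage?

Shortage = 297

Equilibrium price would be P* = 69, so the ceiling at 36 binds.
At P = 36: D = 836 − 5(36) = 656, S = 215 + 4(36) = 359.
Shortage = 656 − 359 = 297.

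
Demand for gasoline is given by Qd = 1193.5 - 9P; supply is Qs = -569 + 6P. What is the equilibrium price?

P* = 117.5

Set Qd = Qs: 1193.5 - 9P = -569 + 6P.
1762.5 = 15P, so P* = 117.5.
Q* = 1193.5 − 9(117.5) = 136.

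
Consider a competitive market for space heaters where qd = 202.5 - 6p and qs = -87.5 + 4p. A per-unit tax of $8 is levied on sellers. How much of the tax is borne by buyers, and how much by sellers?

Pre-tax equilibrium: p* = 29, q* = 28.5.
Tax on sellers shifts supply to qs = -87.5 + 4(p − 8) = -119.5 + 4p.
202.5 - 6p = -119.5 + 4p gives buyer price pb = 32.2; sellers receive ps = 32.2 − 8 = 24.2.
New quantity: q = 202.5 − 6(32.2) = 9.3.
Buyer burden = 32.2 − 29 = 3.2; seller burden = 29 − 24.2 = 4.8.

Buyers bear $3.2, sellers bear $4.8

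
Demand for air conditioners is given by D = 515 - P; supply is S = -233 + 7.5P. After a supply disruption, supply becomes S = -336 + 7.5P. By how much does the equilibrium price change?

Original equilibrium: P* = 88, Q* = 427.
New equilibrium: 515 - P = -336 + 7.5P, so 851 = 8.5P and P' = 1702/17; Q' = 515 − 1(1702/17) = 7053/17.
Change in price: 1702/17 − 88 = 206/17.

ΔP = 206/17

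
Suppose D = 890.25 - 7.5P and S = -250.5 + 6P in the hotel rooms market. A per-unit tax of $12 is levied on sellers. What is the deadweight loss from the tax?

Pre-tax equilibrium: P* = 84.5, Q* = 256.5.
Tax on sellers shifts supply to S = -250.5 + 6(P − 12) = -322.5 + 6P.
890.25 - 7.5P = -322.5 + 6P gives buyer price Pb = 539/6; sellers receive Ps = 539/6 − 12 = 467/6.
New quantity: Q = 890.25 − 7.5(539/6) = 216.5.
DWL = ½ × 12 × (256.5 − 216.5) = 240.

Deadweight loss = 240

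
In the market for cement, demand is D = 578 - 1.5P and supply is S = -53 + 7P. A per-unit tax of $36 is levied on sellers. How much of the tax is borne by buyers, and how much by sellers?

Pre-tax equilibrium: P* = 1262/17, Q* = 7933/17.
Tax on sellers shifts supply to S = -53 + 7(P − 36) = -305 + 7P.
578 - 1.5P = -305 + 7P gives buyer price Pb = 1766/17; sellers receive Ps = 1766/17 − 36 = 1154/17.
New quantity: Q = 578 − 1.5(1766/17) = 7177/17.
Buyer burden = 1766/17 − 1262/17 = 504/17; seller burden = 1262/17 − 1154/17 = 108/17.

Buyers bear 504/17, sellers bear 108/17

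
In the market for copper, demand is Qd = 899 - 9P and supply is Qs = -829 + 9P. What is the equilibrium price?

Set Qd = Qs: 899 - 9P = -829 + 9P.
1728 = 18P, so P* = 96.
Q* = 899 − 9(96) = 35.

P* = 96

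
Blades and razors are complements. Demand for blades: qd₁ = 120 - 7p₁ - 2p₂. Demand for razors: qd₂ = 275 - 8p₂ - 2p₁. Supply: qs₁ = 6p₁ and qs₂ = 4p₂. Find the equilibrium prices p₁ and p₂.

Market 1: 120 - 7p₁ - 2p₂ = 6p₁ → 13p₁ + 2p₂ = 120.
Market 2: 12p₂ + 2p₁ = 275.
Eliminating p₂: 12×(1) − 2×(2) gives 152p₁ = 890, so p₁ = 445/76.
Back-substitute into (2): p₂ = (275 − 2×445/76) / 12 = 3335/152.

p₁ = 445/76, p₂ = 3335/152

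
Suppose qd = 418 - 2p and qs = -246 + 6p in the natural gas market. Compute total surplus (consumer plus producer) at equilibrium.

Total surplus = 21168

Equilibrium: 418 - 2p = -246 + 6p gives p* = 83, q* = 252.
Demand choke price: p = 209; supply starts at p = 41.
CS = ½(209 − 83)(252) = 15876; PS = ½(83 − 41)(252) = 5292.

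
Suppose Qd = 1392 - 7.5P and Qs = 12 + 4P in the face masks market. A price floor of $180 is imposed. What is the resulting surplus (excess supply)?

Surplus = 690

Equilibrium price would be P* = 120, so the floor at 180 binds.
At P = 180: Qd = 42, Qs = 732.
Surplus = 732 − 42 = 690.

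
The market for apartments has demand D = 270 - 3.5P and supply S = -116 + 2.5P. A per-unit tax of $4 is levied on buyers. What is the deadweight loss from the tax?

Pre-tax equilibrium: P* = 193/3, Q* = 269/6.
Tax on buyers shifts demand to D = 270 − 3.5(P + 4) = 256 - 3.5P.
256 - 3.5P = -116 + 2.5P gives seller price Ps = 62; buyers pay Pb = 62 + 4 = 66.
New quantity: Q = 270 − 3.5(66) = 39.
DWL = ½ × 4 × (269/6 − 39) = 35/3.

Deadweight loss = 35/3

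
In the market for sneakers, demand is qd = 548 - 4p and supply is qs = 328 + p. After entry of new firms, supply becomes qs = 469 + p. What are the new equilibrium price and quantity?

p' = 15.8, q' = 484.8

Original equilibrium: p* = 44, q* = 372.
New equilibrium: 548 - 4p = 469 + p, so 79 = 5p and p' = 15.8; q' = 548 − 4(15.8) = 484.8.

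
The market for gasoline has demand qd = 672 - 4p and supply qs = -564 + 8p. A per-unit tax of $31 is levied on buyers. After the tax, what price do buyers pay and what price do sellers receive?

Buyers pay 371/3, sellers receive 278/3

Pre-tax equilibrium: p* = 103, q* = 260.
Tax on buyers shifts demand to qd = 672 − 4(p + 31) = 548 - 4p.
548 - 4p = -564 + 8p gives seller price ps = 278/3; buyers pay pb = 278/3 + 31 = 371/3.
New quantity: q = 672 − 4(371/3) = 532/3.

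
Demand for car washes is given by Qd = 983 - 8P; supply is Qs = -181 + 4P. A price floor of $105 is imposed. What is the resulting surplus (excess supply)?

Surplus = 96

Equilibrium price would be P* = 97, so the floor at 105 binds.
At P = 105: Qd = 143, Qs = 239.
Surplus = 239 − 143 = 96.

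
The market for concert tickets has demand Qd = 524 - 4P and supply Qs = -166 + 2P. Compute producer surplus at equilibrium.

Producer surplus = 1024

Equilibrium: 524 - 4P = -166 + 2P gives P* = 115, Q* = 64.
Supply starts at P = 83 (where Qs = 0).
PS = ½(115 − 83)(64) = 1024.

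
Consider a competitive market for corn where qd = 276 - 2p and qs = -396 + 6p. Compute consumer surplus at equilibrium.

Consumer surplus = 2916

Equilibrium: 276 - 2p = -396 + 6p gives p* = 84, q* = 108.
Demand choke price (qd = 0): p = 138.
CS = ½(138 − 84)(108) = 2916.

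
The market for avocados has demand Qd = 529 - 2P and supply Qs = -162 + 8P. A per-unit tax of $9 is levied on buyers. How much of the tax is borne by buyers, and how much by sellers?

Pre-tax equilibrium: P* = 69.1, Q* = 390.8.
Tax on buyers shifts demand to Qd = 529 − 2(P + 9) = 511 - 2P.
511 - 2P = -162 + 8P gives seller price Ps = 67.3; buyers pay Pb = 67.3 + 9 = 76.3.
New quantity: Q = 529 − 2(76.3) = 376.4.
Buyer burden = 76.3 − 69.1 = 7.2; seller burden = 69.1 − 67.3 = 1.8.

Buyers bear $7.2, sellers bear $1.8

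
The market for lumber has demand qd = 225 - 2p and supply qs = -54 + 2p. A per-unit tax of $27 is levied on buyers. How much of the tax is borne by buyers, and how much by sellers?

Pre-tax equilibrium: p* = 69.75, q* = 85.5.
Tax on buyers shifts demand to qd = 225 − 2(p + 27) = 171 - 2p.
171 - 2p = -54 + 2p gives seller price ps = 56.25; buyers pay pb = 56.25 + 27 = 83.25.
New quantity: q = 225 − 2(83.25) = 58.5.
Buyer burden = 83.25 − 69.75 = 13.5; seller burden = 69.75 − 56.25 = 13.5.

Buyers bear $13.5, sellers bear $13.5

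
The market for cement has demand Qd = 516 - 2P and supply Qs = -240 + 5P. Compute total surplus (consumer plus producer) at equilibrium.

Total surplus = 31500

Equilibrium: 516 - 2P = -240 + 5P gives P* = 108, Q* = 300.
Demand choke price: P = 258; supply starts at P = 48.
CS = ½(258 − 108)(300) = 22500; PS = ½(108 − 48)(300) = 9000.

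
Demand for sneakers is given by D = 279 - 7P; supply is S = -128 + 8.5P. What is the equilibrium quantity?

Q* = 2951/31

Set D = S: 279 - 7P = -128 + 8.5P.
407 = 15.5P, so P* = 814/31.
Q* = 279 − 7(814/31) = 2951/31.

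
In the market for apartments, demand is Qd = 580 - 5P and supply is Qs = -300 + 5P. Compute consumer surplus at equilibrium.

Consumer surplus = 1960

Equilibrium: 580 - 5P = -300 + 5P gives P* = 88, Q* = 140.
Demand choke price (Qd = 0): P = 116.
CS = ½(116 − 88)(140) = 1960.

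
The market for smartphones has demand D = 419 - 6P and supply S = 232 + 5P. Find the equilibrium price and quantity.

Set D = S: 419 - 6P = 232 + 5P.
187 = 11P, so P* = 17.
Q* = 419 − 6(17) = 317.

P* = 17, Q* = 317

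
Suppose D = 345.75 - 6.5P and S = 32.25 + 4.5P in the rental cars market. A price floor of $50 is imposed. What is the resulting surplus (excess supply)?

Equilibrium price would be P* = 28.5, so the floor at 50 binds.
At P = 50: D = 20.75, S = 257.25.
Surplus = 257.25 − 20.75 = 236.5.

Surplus = 236.5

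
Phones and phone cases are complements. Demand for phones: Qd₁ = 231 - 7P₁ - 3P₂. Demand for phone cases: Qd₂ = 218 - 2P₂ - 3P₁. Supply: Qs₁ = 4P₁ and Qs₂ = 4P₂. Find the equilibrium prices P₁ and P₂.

P₁ = 244/19, P₂ = 1705/57

Market 1: 231 - 7P₁ - 3P₂ = 4P₁ → 11P₁ + 3P₂ = 231.
Market 2: 6P₂ + 3P₁ = 218.
Eliminating P₂: 6×(1) − 3×(2) gives 57P₁ = 732, so P₁ = 244/19.
Back-substitute into (2): P₂ = (218 − 3×244/19) / 6 = 1705/57.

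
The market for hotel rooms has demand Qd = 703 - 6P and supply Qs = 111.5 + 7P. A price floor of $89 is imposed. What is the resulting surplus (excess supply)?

Surplus = 565.5

Equilibrium price would be P* = 45.5, so the floor at 89 binds.
At P = 89: Qd = 169, Qs = 734.5.
Surplus = 734.5 − 169 = 565.5.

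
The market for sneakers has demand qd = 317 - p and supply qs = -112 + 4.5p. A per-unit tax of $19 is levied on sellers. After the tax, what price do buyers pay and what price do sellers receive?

Pre-tax equilibrium: p* = 78, q* = 239.
Tax on sellers shifts supply to qs = -112 + 4.5(p − 19) = -197.5 + 4.5p.
317 - p = -197.5 + 4.5p gives buyer price pb = 1029/11; sellers receive ps = 1029/11 − 19 = 820/11.
New quantity: q = 317 − 1(1029/11) = 2458/11.

Buyers pay 1029/11, sellers receive 820/11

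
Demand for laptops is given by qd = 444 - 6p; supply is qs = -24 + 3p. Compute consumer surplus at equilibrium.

Consumer surplus = 1452

Equilibrium: 444 - 6p = -24 + 3p gives p* = 52, q* = 132.
Demand choke price (qd = 0): p = 74.
CS = ½(74 − 52)(132) = 1452.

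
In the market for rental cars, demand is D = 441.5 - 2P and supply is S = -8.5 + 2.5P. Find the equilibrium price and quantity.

P* = 100, Q* = 241.5

Set D = S: 441.5 - 2P = -8.5 + 2.5P.
450 = 4.5P, so P* = 100.
Q* = 441.5 − 2(100) = 241.5.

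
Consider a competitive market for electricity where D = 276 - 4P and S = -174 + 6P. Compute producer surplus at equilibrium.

Producer surplus = 768

Equilibrium: 276 - 4P = -174 + 6P gives P* = 45, Q* = 96.
Supply starts at P = 29 (where S = 0).
PS = ½(45 − 29)(96) = 768.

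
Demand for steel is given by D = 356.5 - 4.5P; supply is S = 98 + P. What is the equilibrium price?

Set D = S: 356.5 - 4.5P = 98 + P.
258.5 = 5.5P, so P* = 47.
Q* = 356.5 − 4.5(47) = 145.

P* = 47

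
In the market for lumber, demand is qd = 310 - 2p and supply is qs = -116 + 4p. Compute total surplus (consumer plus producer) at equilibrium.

Total surplus = 10584

Equilibrium: 310 - 2p = -116 + 4p gives p* = 71, q* = 168.
Demand choke price: p = 155; supply starts at p = 29.
CS = ½(155 − 71)(168) = 7056; PS = ½(71 − 29)(168) = 3528.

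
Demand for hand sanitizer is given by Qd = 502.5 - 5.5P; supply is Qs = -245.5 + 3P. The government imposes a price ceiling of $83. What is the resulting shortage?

Equilibrium price would be P* = 88, so the ceiling at 83 binds.
At P = 83: Qd = 502.5 − 5.5(83) = 46, Qs = -245.5 + 3(83) = 3.5.
Shortage = 46 − 3.5 = 42.5.

Shortage = 42.5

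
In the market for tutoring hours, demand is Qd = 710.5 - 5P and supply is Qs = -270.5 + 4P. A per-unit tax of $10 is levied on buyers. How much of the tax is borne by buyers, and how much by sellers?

Pre-tax equilibrium: P* = 109, Q* = 165.5.
Tax on buyers shifts demand to Qd = 710.5 − 5(P + 10) = 660.5 - 5P.
660.5 - 5P = -270.5 + 4P gives seller price Ps = 931/9; buyers pay Pb = 931/9 + 10 = 1021/9.
New quantity: Q = 710.5 − 5(1021/9) = 2579/18.
Buyer burden = 1021/9 − 109 = 40/9; seller burden = 109 − 931/9 = 50/9.

Buyers bear 40/9, sellers bear 50/9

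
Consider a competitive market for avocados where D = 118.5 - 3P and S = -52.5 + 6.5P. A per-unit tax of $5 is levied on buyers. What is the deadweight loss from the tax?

Deadweight loss = 975/38

Pre-tax equilibrium: P* = 18, Q* = 64.5.
Tax on buyers shifts demand to D = 118.5 − 3(P + 5) = 103.5 - 3P.
103.5 - 3P = -52.5 + 6.5P gives seller price Ps = 312/19; buyers pay Pb = 312/19 + 5 = 407/19.
New quantity: Q = 118.5 − 3(407/19) = 2061/38.
DWL = ½ × 5 × (64.5 − 2061/38) = 975/38.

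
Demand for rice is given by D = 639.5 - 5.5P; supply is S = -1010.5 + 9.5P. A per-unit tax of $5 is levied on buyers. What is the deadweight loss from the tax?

Pre-tax equilibrium: P* = 110, Q* = 34.5.
Tax on buyers shifts demand to D = 639.5 − 5.5(P + 5) = 612 - 5.5P.
612 - 5.5P = -1010.5 + 9.5P gives seller price Ps = 649/6; buyers pay Pb = 649/6 + 5 = 679/6.
New quantity: Q = 639.5 − 5.5(679/6) = 205/12.
DWL = ½ × 5 × (34.5 − 205/12) = 1045/24.

Deadweight loss = 1045/24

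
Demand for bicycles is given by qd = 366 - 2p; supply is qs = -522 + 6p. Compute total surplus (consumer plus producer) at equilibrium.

Total surplus = 6912

Equilibrium: 366 - 2p = -522 + 6p gives p* = 111, q* = 144.
Demand choke price: p = 183; supply starts at p = 87.
CS = ½(183 − 111)(144) = 5184; PS = ½(111 − 87)(144) = 1728.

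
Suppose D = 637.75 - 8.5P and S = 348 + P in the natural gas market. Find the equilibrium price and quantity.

Set D = S: 637.75 - 8.5P = 348 + P.
289.75 = 9.5P, so P* = 30.5.
Q* = 637.75 − 8.5(30.5) = 378.5.

P* = 30.5, Q* = 378.5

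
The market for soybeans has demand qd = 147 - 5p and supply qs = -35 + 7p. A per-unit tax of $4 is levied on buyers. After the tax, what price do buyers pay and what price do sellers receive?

Buyers pay $17.5, sellers receive $13.5

Pre-tax equilibrium: p* = 91/6, q* = 427/6.
Tax on buyers shifts demand to qd = 147 − 5(p + 4) = 127 - 5p.
127 - 5p = -35 + 7p gives seller price ps = 13.5; buyers pay pb = 13.5 + 4 = 17.5.
New quantity: q = 147 − 5(17.5) = 59.5.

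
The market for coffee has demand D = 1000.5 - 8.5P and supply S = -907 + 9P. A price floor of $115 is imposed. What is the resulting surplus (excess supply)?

Equilibrium price would be P* = 109, so the floor at 115 binds.
At P = 115: D = 23, S = 128.
Surplus = 128 − 23 = 105.

Surplus = 105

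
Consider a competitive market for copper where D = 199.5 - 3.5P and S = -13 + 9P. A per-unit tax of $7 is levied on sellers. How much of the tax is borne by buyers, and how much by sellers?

Buyers bear $5.04, sellers bear $1.96

Pre-tax equilibrium: P* = 17, Q* = 140.
Tax on sellers shifts supply to S = -13 + 9(P − 7) = -76 + 9P.
199.5 - 3.5P = -76 + 9P gives buyer price Pb = 22.04; sellers receive Ps = 22.04 − 7 = 15.04.
New quantity: Q = 199.5 − 3.5(22.04) = 122.36.
Buyer burden = 22.04 − 17 = 5.04; seller burden = 17 − 15.04 = 1.96.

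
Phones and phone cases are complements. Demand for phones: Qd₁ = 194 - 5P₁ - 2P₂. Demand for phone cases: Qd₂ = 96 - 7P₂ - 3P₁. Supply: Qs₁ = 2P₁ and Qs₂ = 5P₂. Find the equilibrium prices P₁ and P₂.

P₁ = 356/13, P₂ = 15/13

Market 1: 194 - 5P₁ - 2P₂ = 2P₁ → 7P₁ + 2P₂ = 194.
Market 2: 12P₂ + 3P₁ = 96.
Eliminating P₂: 12×(1) − 2×(2) gives 78P₁ = 2136, so P₁ = 356/13.
Back-substitute into (2): P₂ = (96 − 3×356/13) / 12 = 15/13.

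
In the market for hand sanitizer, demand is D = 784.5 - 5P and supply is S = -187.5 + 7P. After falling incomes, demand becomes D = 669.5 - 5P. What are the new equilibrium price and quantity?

Original equilibrium: P* = 81, Q* = 379.5.
New equilibrium: 669.5 - 5P = -187.5 + 7P, so 857 = 12P and P' = 857/12; Q' = 669.5 − 5(857/12) = 3749/12.

P' = 857/12, Q' = 3749/12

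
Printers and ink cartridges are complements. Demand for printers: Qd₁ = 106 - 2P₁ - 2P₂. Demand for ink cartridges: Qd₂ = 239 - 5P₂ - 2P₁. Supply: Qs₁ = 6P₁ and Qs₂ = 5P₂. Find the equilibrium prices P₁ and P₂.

P₁ = 291/38, P₂ = 425/19

Market 1: 106 - 2P₁ - 2P₂ = 6P₁ → 8P₁ + 2P₂ = 106.
Market 2: 10P₂ + 2P₁ = 239.
Eliminating P₂: 10×(1) − 2×(2) gives 76P₁ = 582, so P₁ = 291/38.
Back-substitute into (2): P₂ = (239 − 2×291/38) / 10 = 425/19.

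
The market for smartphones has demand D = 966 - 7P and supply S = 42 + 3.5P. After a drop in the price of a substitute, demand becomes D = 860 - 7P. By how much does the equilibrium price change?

ΔP = -212/21

Original equilibrium: P* = 88, Q* = 350.
New equilibrium: 860 - 7P = 42 + 3.5P, so 818 = 10.5P and P' = 1636/21; Q' = 860 − 7(1636/21) = 944/3.
Change in price: 1636/21 − 88 = -212/21.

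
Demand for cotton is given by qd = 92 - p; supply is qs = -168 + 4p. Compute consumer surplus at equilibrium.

Equilibrium: 92 - p = -168 + 4p gives p* = 52, q* = 40.
Demand choke price (qd = 0): p = 92.
CS = ½(92 − 52)(40) = 800.

Consumer surplus = 800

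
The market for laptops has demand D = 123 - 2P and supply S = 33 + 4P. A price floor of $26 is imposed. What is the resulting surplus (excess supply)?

Equilibrium price would be P* = 15, so the floor at 26 binds.
At P = 26: D = 71, S = 137.
Surplus = 137 − 71 = 66.

Surplus = 66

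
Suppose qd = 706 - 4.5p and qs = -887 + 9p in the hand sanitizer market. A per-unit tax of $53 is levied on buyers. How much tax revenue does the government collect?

Tax revenue = 848

Pre-tax equilibrium: p* = 118, q* = 175.
Tax on buyers shifts demand to qd = 706 − 4.5(p + 53) = 467.5 - 4.5p.
467.5 - 4.5p = -887 + 9p gives seller price ps = 301/3; buyers pay pb = 301/3 + 53 = 460/3.
New quantity: q = 706 − 4.5(460/3) = 16.
Revenue = 53 × 16 = 848.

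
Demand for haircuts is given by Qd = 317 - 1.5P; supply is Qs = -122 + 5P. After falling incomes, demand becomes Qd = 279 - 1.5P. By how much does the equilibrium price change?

ΔP = -76/13

Original equilibrium: P* = 878/13, Q* = 2804/13.
New equilibrium: 279 - 1.5P = -122 + 5P, so 401 = 6.5P and P' = 802/13; Q' = 279 − 1.5(802/13) = 2424/13.
Change in price: 802/13 − 878/13 = -76/13.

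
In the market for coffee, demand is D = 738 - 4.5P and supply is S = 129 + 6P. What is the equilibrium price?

Set D = S: 738 - 4.5P = 129 + 6P.
609 = 10.5P, so P* = 58.
Q* = 738 − 4.5(58) = 477.

P* = 58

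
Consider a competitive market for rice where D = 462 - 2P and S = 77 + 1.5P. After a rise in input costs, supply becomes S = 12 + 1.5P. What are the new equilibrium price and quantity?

Original equilibrium: P* = 110, Q* = 242.
New equilibrium: 462 - 2P = 12 + 1.5P, so 450 = 3.5P and P' = 900/7; Q' = 462 − 2(900/7) = 1434/7.

P' = 900/7, Q' = 1434/7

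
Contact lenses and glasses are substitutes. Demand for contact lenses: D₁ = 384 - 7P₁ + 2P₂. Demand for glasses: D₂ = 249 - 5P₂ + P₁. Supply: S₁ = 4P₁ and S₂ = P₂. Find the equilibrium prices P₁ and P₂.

P₁ = 43.78125, P₂ = 48.796875

Market 1: 384 - 7P₁ + 2P₂ = 4P₁ → 11P₁ - 2P₂ = 384.
Market 2: 6P₂ - P₁ = 249.
Eliminating P₂: 6×(1) + 2×(2) gives 64P₁ = 2802, so P₁ = 43.78125.
Back-substitute into (2): P₂ = (249 + 1×43.78125) / 6 = 48.796875.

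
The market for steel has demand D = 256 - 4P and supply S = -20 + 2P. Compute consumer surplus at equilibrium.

Equilibrium: 256 - 4P = -20 + 2P gives P* = 46, Q* = 72.
Demand choke price (D = 0): P = 64.
CS = ½(64 − 46)(72) = 648.

Consumer surplus = 648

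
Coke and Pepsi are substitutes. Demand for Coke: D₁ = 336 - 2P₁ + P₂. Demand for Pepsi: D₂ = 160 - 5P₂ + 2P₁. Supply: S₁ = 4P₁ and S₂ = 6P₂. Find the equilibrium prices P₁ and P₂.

Market 1: 336 - 2P₁ + P₂ = 4P₁ → 6P₁ - P₂ = 336.
Market 2: 11P₂ - 2P₁ = 160.
Eliminating P₂: 11×(1) + 1×(2) gives 64P₁ = 3856, so P₁ = 60.25.
Back-substitute into (2): P₂ = (160 + 2×60.25) / 11 = 25.5.

P₁ = 60.25, P₂ = 25.5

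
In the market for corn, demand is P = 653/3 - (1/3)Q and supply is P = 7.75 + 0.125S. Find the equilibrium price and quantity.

Set the two price expressions equal: 653/3 - (1/3)Q = 7.75 + 0.125Q.
2519/12 = (11/24)Q, so Q* = 458.
P* = 653/3 − (1/3)(458) = 65.

P* = 65, Q* = 458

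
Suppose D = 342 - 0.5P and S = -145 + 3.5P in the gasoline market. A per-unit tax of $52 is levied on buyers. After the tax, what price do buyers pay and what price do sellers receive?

Buyers pay $167.25, sellers receive $115.25

Pre-tax equilibrium: P* = 121.75, Q* = 281.125.
Tax on buyers shifts demand to D = 342 − 0.5(P + 52) = 316 - 0.5P.
316 - 0.5P = -145 + 3.5P gives seller price Ps = 115.25; buyers pay Pb = 115.25 + 52 = 167.25.
New quantity: Q = 342 − 0.5(167.25) = 258.375.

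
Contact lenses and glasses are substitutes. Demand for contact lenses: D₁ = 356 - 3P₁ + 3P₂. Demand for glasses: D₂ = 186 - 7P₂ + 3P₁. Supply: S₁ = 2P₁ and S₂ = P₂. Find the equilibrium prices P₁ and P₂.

P₁ = 3406/31, P₂ = 1998/31

Market 1: 356 - 3P₁ + 3P₂ = 2P₁ → 5P₁ - 3P₂ = 356.
Market 2: 8P₂ - 3P₁ = 186.
Eliminating P₂: 8×(1) + 3×(2) gives 31P₁ = 3406, so P₁ = 3406/31.
Back-substitute into (2): P₂ = (186 + 3×3406/31) / 8 = 1998/31.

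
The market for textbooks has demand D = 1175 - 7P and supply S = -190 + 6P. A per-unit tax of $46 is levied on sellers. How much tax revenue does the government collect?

Tax revenue = 174248/13

Pre-tax equilibrium: P* = 105, Q* = 440.
Tax on sellers shifts supply to S = -190 + 6(P − 46) = -466 + 6P.
1175 - 7P = -466 + 6P gives buyer price Pb = 1641/13; sellers receive Ps = 1641/13 − 46 = 1043/13.
New quantity: Q = 1175 − 7(1641/13) = 3788/13.
Revenue = 46 × 3788/13 = 174248/13.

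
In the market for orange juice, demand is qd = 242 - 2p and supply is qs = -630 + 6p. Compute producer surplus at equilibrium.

Equilibrium: 242 - 2p = -630 + 6p gives p* = 109, q* = 24.
Supply starts at p = 105 (where qs = 0).
PS = ½(109 − 105)(24) = 48.

Producer surplus = 48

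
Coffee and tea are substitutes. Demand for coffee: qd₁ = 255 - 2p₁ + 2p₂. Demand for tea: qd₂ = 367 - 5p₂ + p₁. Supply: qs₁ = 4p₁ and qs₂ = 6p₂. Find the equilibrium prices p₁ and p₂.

p₁ = 55.296875, p₂ = 38.390625

Market 1: 255 - 2p₁ + 2p₂ = 4p₁ → 6p₁ - 2p₂ = 255.
Market 2: 11p₂ - p₁ = 367.
Eliminating p₂: 11×(1) + 2×(2) gives 64p₁ = 3539, so p₁ = 55.296875.
Back-substitute into (2): p₂ = (367 + 1×55.296875) / 11 = 38.390625.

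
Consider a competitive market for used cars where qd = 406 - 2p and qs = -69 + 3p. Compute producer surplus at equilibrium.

Equilibrium: 406 - 2p = -69 + 3p gives p* = 95, q* = 216.
Supply starts at p = 23 (where qs = 0).
PS = ½(95 − 23)(216) = 7776.

Producer surplus = 7776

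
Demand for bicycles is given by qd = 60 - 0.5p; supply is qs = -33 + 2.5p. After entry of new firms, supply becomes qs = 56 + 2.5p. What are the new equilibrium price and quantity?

Original equilibrium: p* = 31, q* = 44.5.
New equilibrium: 60 - 0.5p = 56 + 2.5p, so 4 = 3p and p' = 4/3; q' = 60 − 0.5(4/3) = 178/3.

p' = 4/3, q' = 178/3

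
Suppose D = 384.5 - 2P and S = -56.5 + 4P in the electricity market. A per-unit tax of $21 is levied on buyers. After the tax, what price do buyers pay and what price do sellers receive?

Pre-tax equilibrium: P* = 73.5, Q* = 237.5.
Tax on buyers shifts demand to D = 384.5 − 2(P + 21) = 342.5 - 2P.
342.5 - 2P = -56.5 + 4P gives seller price Ps = 66.5; buyers pay Pb = 66.5 + 21 = 87.5.
New quantity: Q = 384.5 − 2(87.5) = 209.5.

Buyers pay $87.5, sellers receive $66.5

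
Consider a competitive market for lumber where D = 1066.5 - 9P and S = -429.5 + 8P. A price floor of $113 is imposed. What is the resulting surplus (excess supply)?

Equilibrium price would be P* = 88, so the floor at 113 binds.
At P = 113: D = 49.5, S = 474.5.
Surplus = 474.5 − 49.5 = 425.

Surplus = 425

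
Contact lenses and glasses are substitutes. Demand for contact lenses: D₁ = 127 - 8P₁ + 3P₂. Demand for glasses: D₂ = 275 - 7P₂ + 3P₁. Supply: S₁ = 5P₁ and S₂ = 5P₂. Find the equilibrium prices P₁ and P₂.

Market 1: 127 - 8P₁ + 3P₂ = 5P₁ → 13P₁ - 3P₂ = 127.
Market 2: 12P₂ - 3P₁ = 275.
Eliminating P₂: 12×(1) + 3×(2) gives 147P₁ = 2349, so P₁ = 783/49.
Back-substitute into (2): P₂ = (275 + 3×783/49) / 12 = 3956/147.

P₁ = 783/49, P₂ = 3956/147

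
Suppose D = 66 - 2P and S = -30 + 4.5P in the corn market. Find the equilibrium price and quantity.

Set D = S: 66 - 2P = -30 + 4.5P.
96 = 6.5P, so P* = 192/13.
Q* = 66 − 2(192/13) = 474/13.

P* = 192/13, Q* = 474/13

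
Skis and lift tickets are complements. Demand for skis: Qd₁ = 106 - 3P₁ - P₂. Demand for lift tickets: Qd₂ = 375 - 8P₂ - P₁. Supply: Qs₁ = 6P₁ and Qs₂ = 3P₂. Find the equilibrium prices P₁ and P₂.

Market 1: 106 - 3P₁ - P₂ = 6P₁ → 9P₁ + P₂ = 106.
Market 2: 11P₂ + P₁ = 375.
Eliminating P₂: 11×(1) − 1×(2) gives 98P₁ = 791, so P₁ = 113/14.
Back-substitute into (2): P₂ = (375 − 1×113/14) / 11 = 467/14.

P₁ = 113/14, P₂ = 467/14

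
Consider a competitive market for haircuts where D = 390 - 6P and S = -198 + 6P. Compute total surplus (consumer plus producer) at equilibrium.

Equilibrium: 390 - 6P = -198 + 6P gives P* = 49, Q* = 96.
Demand choke price: P = 65; supply starts at P = 33.
CS = ½(65 − 49)(96) = 768; PS = ½(49 − 33)(96) = 768.

Total surplus = 1536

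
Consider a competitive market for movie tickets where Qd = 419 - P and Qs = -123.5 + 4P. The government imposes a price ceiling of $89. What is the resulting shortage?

Shortage = 97.5

Equilibrium price would be P* = 108.5, so the ceiling at 89 binds.
At P = 89: Qd = 419 − 1(89) = 330, Qs = -123.5 + 4(89) = 232.5.
Shortage = 330 − 232.5 = 97.5.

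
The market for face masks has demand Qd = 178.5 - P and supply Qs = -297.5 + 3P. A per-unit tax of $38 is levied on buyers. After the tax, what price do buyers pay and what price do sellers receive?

Pre-tax equilibrium: P* = 119, Q* = 59.5.
Tax on buyers shifts demand to Qd = 178.5 − 1(P + 38) = 140.5 - P.
140.5 - P = -297.5 + 3P gives seller price Ps = 109.5; buyers pay Pb = 109.5 + 38 = 147.5.
New quantity: Q = 178.5 − 1(147.5) = 31.

Buyers pay $147.5, sellers receive $109.5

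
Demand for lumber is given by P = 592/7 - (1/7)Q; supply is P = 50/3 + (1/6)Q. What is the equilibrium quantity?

Set the two price expressions equal: 592/7 - (1/7)Q = 50/3 + (1/6)Q.
1426/21 = (13/42)Q, so Q* = 2852/13.
P* = 592/7 − (1/7)(2852/13) = 692/13.

Q* = 2852/13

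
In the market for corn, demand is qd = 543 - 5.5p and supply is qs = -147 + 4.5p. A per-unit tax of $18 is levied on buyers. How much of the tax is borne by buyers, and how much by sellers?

Buyers bear $8.1, sellers bear $9.9

Pre-tax equilibrium: p* = 69, q* = 163.5.
Tax on buyers shifts demand to qd = 543 − 5.5(p + 18) = 444 - 5.5p.
444 - 5.5p = -147 + 4.5p gives seller price ps = 59.1; buyers pay pb = 59.1 + 18 = 77.1.
New quantity: q = 543 − 5.5(77.1) = 118.95.
Buyer burden = 77.1 − 69 = 8.1; seller burden = 69 − 59.1 = 9.9.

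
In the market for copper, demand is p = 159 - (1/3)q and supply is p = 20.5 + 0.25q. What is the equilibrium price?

Set the two price expressions equal: 159 - (1/3)q = 20.5 + 0.25q.
138.5 = (7/12)q, so q* = 1662/7.
p* = 159 − (1/3)(1662/7) = 559/7.

p* = 559/7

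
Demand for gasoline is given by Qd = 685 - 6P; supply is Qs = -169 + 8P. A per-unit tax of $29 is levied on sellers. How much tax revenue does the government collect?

Pre-tax equilibrium: P* = 61, Q* = 319.
Tax on sellers shifts supply to Qs = -169 + 8(P − 29) = -401 + 8P.
685 - 6P = -401 + 8P gives buyer price Pb = 543/7; sellers receive Ps = 543/7 − 29 = 340/7.
New quantity: Q = 685 − 6(543/7) = 1537/7.
Revenue = 29 × 1537/7 = 44573/7.

Tax revenue = 44573/7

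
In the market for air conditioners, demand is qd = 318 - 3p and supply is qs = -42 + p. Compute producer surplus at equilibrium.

Equilibrium: 318 - 3p = -42 + p gives p* = 90, q* = 48.
Supply starts at p = 42 (where qs = 0).
PS = ½(90 − 42)(48) = 1152.

Producer surplus = 1152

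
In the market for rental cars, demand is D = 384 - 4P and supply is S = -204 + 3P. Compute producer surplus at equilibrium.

Equilibrium: 384 - 4P = -204 + 3P gives P* = 84, Q* = 48.
Supply starts at P = 68 (where S = 0).
PS = ½(84 − 68)(48) = 384.

Producer surplus = 384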